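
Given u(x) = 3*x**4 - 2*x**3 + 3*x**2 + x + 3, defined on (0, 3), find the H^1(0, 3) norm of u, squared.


||u||_{H^1}^2 = 1846248/35

The H^1 norm (squared) on an interval (0, L) is
  ||u||_{H^1}^2 = ∫_0^L u(x)^2 dx + ∫_0^L u'(x)^2 dx.
Compute u'(x) = 12*x**3 - 6*x**2 + 6*x + 1.
Then u(x)^2 = 9*x**8 - 12*x**7 + 22*x**6 - 6*x**5 + 23*x**4 - 6*x**3 + 19*x**2 + 6*x + 9 and u'(x)^2 = 144*x**6 - 144*x**5 + 180*x**4 - 48*x**3 + 24*x**2 + 12*x + 1.
Integrate each monomial from 0 to 3 using ∫_0^3 c·x^n dx = c·3^(n+1)/(n+1):
  ∫_0^3 u(x)^2 dx = ∫_0^3 (9*x^8 - 12*x^7 + 22*x^6 - 6*x^5 + 23*x^4 - 6*x^3 + 19*x^2 + 6*x + 9) dx. Term by term:
    ∫_0^3 9*x^8 dx = 19683;  ∫_0^3 -12*x^7 dx = -19683/2;  ∫_0^3 22*x^6 dx = 48114/7;
    ∫_0^3 -6*x^5 dx = -729;  ∫_0^3 23*x^4 dx = 5589/5;  ∫_0^3 -6*x^3 dx = -243/2;
    ∫_0^3 19*x^2 dx = 171;  ∫_0^3 6*x dx = 27;  ∫_0^3 9 dx = 27.
  Sum: 19683 − 19683/2 + 48114/7 − 729 + 5589/5 − 243/2 + 171 + 27 + 27 = 602253/35.
  ∫_0^3 u'(x)^2 dx = ∫_0^3 (144*x^6 - 144*x^5 + 180*x^4 - 48*x^3 + 24*x^2 + 12*x + 1) dx. Term by term:
    ∫_0^3 144*x^6 dx = 314928/7;  ∫_0^3 -144*x^5 dx = -17496;  ∫_0^3 180*x^4 dx = 8748;
    ∫_0^3 -48*x^3 dx = -972;  ∫_0^3 24*x^2 dx = 216;  ∫_0^3 12*x dx = 54;
    ∫_0^3 1 dx = 3.
  Sum: 314928/7 − 17496 + 8748 − 972 + 216 + 54 + 3 = 248799/7.
Adding: ||u||_{H^1}^2 = 602253/35 + 248799/7 = 1846248/35.


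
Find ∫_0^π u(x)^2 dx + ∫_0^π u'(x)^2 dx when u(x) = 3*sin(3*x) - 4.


||u||_{H^1(0,π)}^2 = -16 + 61*π

u'(x) = 9*cos(3*x).
Expand u² and (u')² and integrate term by term on (0, π), using: for integers n ≥ 1, ∫_0^π sin²(nx) dx = ∫_0^π cos²(nx) dx = π/2; for n ≠ n', ∫_0^π sin(nx)sin(n'x) dx = ∫_0^π cos(nx)cos(n'x) dx = 0; and by product-to-sum, ∫_0^π sin(nx)cos(n'x) dx = ½∫_0^π [sin((n+n')x) + sin((n−n')x)] dx, which is 0 when n+n' is even and 2n/(n²−n'²) when n+n' is odd (it need not vanish on (0, π)). For the constant mode: ∫_0^π 1 dx = π, ∫_0^π cos(nx) dx = 0, ∫_0^π sin(nx) dx = (1−(−1)^n)/n.
  u² squared terms: (-4)²·∫1 dx = 16·π = 16*π;  (3)²·∫sin(3x)² dx = 9·π/2 = 9*π/2.
  u² cross terms: 2·(-4)·(3)·∫1·sin(3x) dx = -24·(2/3) = -16.
  So ∫_0^π u² dx = 16*π + 9*π/2 − 16 = -16 + 41*π/2.
  (u')² squared terms: (9)²·∫cos(3x)² dx = 81·π/2 = 81*π/2.
  So ∫_0^π (u')² dx = 81*π/2.
||u||_{H^1}^2 = (-16 + 41*π/2) + (81*π/2) = -16 + 61*π.


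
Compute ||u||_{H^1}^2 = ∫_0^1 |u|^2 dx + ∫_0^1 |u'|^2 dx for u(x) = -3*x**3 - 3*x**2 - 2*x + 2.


||u||_{H^1}^2 = 9347/105

The H^1 norm (squared) on an interval (0, L) is
  ||u||_{H^1}^2 = ∫_0^L u(x)^2 dx + ∫_0^L u'(x)^2 dx.
Compute u'(x) = -9*x**2 - 6*x - 2.
Then u(x)^2 = 9*x**6 + 18*x**5 + 21*x**4 - 8*x**2 - 8*x + 4 and u'(x)^2 = 81*x**4 + 108*x**3 + 72*x**2 + 24*x + 4.
Integrate each monomial from 0 to 1 using ∫_0^1 c·x^n dx = c·1^(n+1)/(n+1):
  ∫_0^1 u(x)^2 dx = ∫_0^1 (9*x^6 + 18*x^5 + 21*x^4 - 8*x^2 - 8*x + 4) dx. Term by term:
    ∫_0^1 9*x^6 dx = 9/7;  ∫_0^1 18*x^5 dx = 3;  ∫_0^1 21*x^4 dx = 21/5;
    ∫_0^1 -8*x^2 dx = -8/3;  ∫_0^1 -8*x dx = -4;  ∫_0^1 4 dx = 4.
  Sum: 9/7 + 3 + 21/5 − 8/3 − 4 + 4 = 611/105.
  ∫_0^1 u'(x)^2 dx = ∫_0^1 (81*x^4 + 108*x^3 + 72*x^2 + 24*x + 4) dx. Term by term:
    ∫_0^1 81*x^4 dx = 81/5;  ∫_0^1 108*x^3 dx = 27;  ∫_0^1 72*x^2 dx = 24;
    ∫_0^1 24*x dx = 12;  ∫_0^1 4 dx = 4.
  Sum: 81/5 + 27 + 24 + 12 + 4 = 416/5.
Adding: ||u||_{H^1}^2 = 611/105 + 416/5 = 9347/105.


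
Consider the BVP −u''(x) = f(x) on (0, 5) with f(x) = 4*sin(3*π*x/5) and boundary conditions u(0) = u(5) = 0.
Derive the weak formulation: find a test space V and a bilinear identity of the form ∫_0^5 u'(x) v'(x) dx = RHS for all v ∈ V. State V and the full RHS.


V = H^1_0(0, 5) (so v(0) = v(5) = 0); weak form: ∫_0^5 u'v' dx = ∫_0^5 (4*sin(3*π*x/5)) v dx for all v ∈ V.

Multiply both sides by a test function v and integrate from 0 to 5:
  ∫_0^5 −u''(x) v(x) dx = ∫_0^5 f(x) v(x) dx.
Integrate the LHS by parts once:
  ∫_0^5 −u'' v dx = −[u'(x) v(x)]_0^5 + ∫_0^5 u'(x) v'(x) dx.
Thus ∫_0^5 u'(x) v'(x) dx = ∫_0^5 f(x) v(x) dx + [u'(x) v(x)]_0^5.
Choose V so that boundary terms are either known or forced to vanish.
u is Dirichlet: u(0) = u(5) = 0. Let V = H^1_0(0, 5); then v(0) = v(5) = 0, and [u' v]_0^5 = 0.
Weak formulation: find u (satisfying any essential BC) such that ∫_0^5 u'(x) v'(x) dx = ∫_0^5 f v dx for all v ∈ V.
Substituting f(x) = 4*sin(3*π*x/5), the right-hand side is ∫_0^5 (4*sin(3*π*x/5)) v dx.


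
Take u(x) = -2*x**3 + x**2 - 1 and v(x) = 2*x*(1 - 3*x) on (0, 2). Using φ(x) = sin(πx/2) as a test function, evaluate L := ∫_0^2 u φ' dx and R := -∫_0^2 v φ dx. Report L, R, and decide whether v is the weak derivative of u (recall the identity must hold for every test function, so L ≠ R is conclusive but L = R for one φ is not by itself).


LHS = -192/π^3 + 40/π, RHS = -192/π^3 + 40/π. Yes, v = u' weakly.

u(x) = -2*x**3 + x**2 - 1, classical derivative u'(x) = -6*x**2 + 2*x.
φ(x) = sin(πx/2), so φ'(x) = π*cos(π*x/2)/2.
Note φ(0) = φ(2) = 0, so the boundary term u·φ vanishes.
LHS = ∫_0^2 u(x) φ'(x) dx = ∫_0^2 (-π*x^3*cos(π*x/2) + π*x^2*cos(π*x/2)/2 - π*cos(π*x/2)/2) dx. Term by term:
  ∫_0^2 -π*cos(π*x/2)/2 dx = 0;  ∫_0^2 π*x^2*cos(π*x/2)/2 dx = -8/π;  ∫_0^2 -π*x^3*cos(π*x/2) dx = -192/π^3 + 48/π.
Sum: 0 − 8/π + -192/π^3 + 48/π = -192/π^3 + 40/π.
So LHS = -192/π^3 + 40/π.
∫_0^2 v(x) φ(x) dx = ∫_0^2 (-6*x^2*sin(π*x/2) + 2*x*sin(π*x/2)) dx. Term by term:
  ∫_0^2 -6*x^2*sin(π*x/2) dx = -48/π + 192/π^3;  ∫_0^2 2*x*sin(π*x/2) dx = 8/π.
Sum: -48/π + 192/π^3 + 8/π = -40/π + 192/π^3.
So RHS = -∫_0^2 v(x) φ(x) dx = -192/π^3 + 40/π.
LHS = RHS, so the identity holds for this test φ.
Moreover u is smooth here and v(x) = u'(x) = -6*x**2 + 2*x pointwise, so the identity holds for every test function. Hence v is the weak derivative of u.


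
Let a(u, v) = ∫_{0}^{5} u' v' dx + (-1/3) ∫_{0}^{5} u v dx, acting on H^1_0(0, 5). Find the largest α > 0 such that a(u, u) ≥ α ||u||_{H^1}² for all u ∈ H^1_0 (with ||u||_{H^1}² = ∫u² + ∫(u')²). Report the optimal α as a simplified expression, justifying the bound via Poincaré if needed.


α = (-25/3 + π^2)/(π^2 + 25)

Coercivity of a(·,·) on H^1_0(0, 5) means a(u, u) ≥ α ||u||_{H^1}² for every u ∈ H^1_0.
The interval has length L = 5, and Poincaré/coercivity depend only on L. Here a(u, u) = ∫(u')² + (-1/3)·∫u².
Here c = -1/3 < 0 with |c| < (π/L)² = π^2/25, so coercivity still holds. The condition a(u,u) ≥ α||u||_{H^1}² reads (1−α)∫(u')² ≥ (α−c)∫u². Any admissible α is ≤ 1 (rapidly oscillating u have ∫u²/∫(u')² → 0), and α = 1 would force 0 ≥ (1−c)∫u², impossible since c < 1; so 1−α > 0. By the sharp Poincaré inequality on H^1_0 of an interval of length L, ∫(u')² ≥ (π/L)²∫u² with equality for the first sine mode sin(π(x−x₀)/L) (x₀ the left endpoint), so the inequality holds for all u iff (1−α)(π/L)² ≥ α − c, i.e. α ≤ ((π/L)² + c)/((π/L)² + 1) = (1 + c(L/π)²)/(1 + (L/π)²). (Direct route, valid since c ≤ 0: Poincaré gives c∫u² ≥ c(L/π)²∫(u')², so a(u,u) ≥ (1 + c(L/π)²)∫(u')², while ||u||_{H^1}² ≤ (1 + (L/π)²)∫(u')²; dividing yields the same α.) With (π/L)² = π^2/25 and c = -1/3, the largest admissible constant is α = ((π/L)² + c)/((π/L)² + 1).
Simplifying, α = (-25/3 + π^2)/(π^2 + 25).


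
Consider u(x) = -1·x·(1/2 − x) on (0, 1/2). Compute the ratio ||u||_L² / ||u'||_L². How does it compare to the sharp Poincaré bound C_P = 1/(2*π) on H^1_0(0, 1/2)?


||u||_L² / ||u'||_L² = sqrt(10)/20 < C_P = 1/(2*π).

u(x) = -1·x·(1/2 − x), so u'(x) = 2*x - 1/2.
u(x) = -1·x·(1/2 − x) vanishes at x = 0 and x = 1/2, so u ∈ H^1_0(0, 1/2). Differentiate via the product rule and integrate the resulting polynomials term by term.
  ∫_0^1/2 u² dx = ∫_0^1/2 (x^4 - x^3 + x^2/4) dx. Term by term:
    ∫_0^1/2 x^4 dx = 1/160;  ∫_0^1/2 -x^3 dx = -1/64;  ∫_0^1/2 x^2/4 dx = 1/96.
  Sum: 1/160 − 1/64 + 1/96 = 1/960.
  ∫_0^1/2 (u')² dx = ∫_0^1/2 (4*x^2 - 2*x + 1/4) dx. Term by term:
    ∫_0^1/2 4*x^2 dx = 1/6;  ∫_0^1/2 -2*x dx = -1/4;  ∫_0^1/2 1/4 dx = 1/8.
  Sum: 1/6 − 1/4 + 1/8 = 1/24.
∫_0^1/2 u² dx = 1/960, so ||u||_L² = sqrt(15)/120.
∫_0^1/2 (u')² dx = 1/24, so ||u'||_L² = sqrt(6)/12.
Ratio ||u||_L² / ||u'||_L² = sqrt(10)/20.
Sharp Poincaré constant on H^1_0(0, 1/2) is C_P = L/π = 1/(2*π), achieved by sin(2*π·x).
A polynomial bump cannot attain the sharp Poincaré constant (only the first sine eigenfunction does), so the ratio is strictly less than C_P, consistent with ||u||_L² ≤ C_P ||u'||_L².


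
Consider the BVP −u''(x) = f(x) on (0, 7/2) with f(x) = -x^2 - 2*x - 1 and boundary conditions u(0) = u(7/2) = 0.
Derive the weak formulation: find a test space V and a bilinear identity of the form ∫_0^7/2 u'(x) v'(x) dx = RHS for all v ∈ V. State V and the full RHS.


V = H^1_0(0, 7/2) (so v(0) = v(7/2) = 0); weak form: ∫_0^7/2 u'v' dx = ∫_0^7/2 (-x^2 - 2*x - 1) v dx for all v ∈ V.

Multiply both sides by a test function v and integrate from 0 to 7/2:
  ∫_0^7/2 −u''(x) v(x) dx = ∫_0^7/2 f(x) v(x) dx.
Integrate the LHS by parts once:
  ∫_0^7/2 −u'' v dx = −[u'(x) v(x)]_0^7/2 + ∫_0^7/2 u'(x) v'(x) dx.
Thus ∫_0^7/2 u'(x) v'(x) dx = ∫_0^7/2 f(x) v(x) dx + [u'(x) v(x)]_0^7/2.
Choose V so that boundary terms are either known or forced to vanish.
u is Dirichlet: u(0) = u(7/2) = 0. Let V = H^1_0(0, 7/2); then v(0) = v(7/2) = 0, and [u' v]_0^7/2 = 0.
Weak formulation: find u (satisfying any essential BC) such that ∫_0^7/2 u'(x) v'(x) dx = ∫_0^7/2 f v dx for all v ∈ V.
Substituting f(x) = -x^2 - 2*x - 1, the right-hand side is ∫_0^7/2 (-x^2 - 2*x - 1) v dx.


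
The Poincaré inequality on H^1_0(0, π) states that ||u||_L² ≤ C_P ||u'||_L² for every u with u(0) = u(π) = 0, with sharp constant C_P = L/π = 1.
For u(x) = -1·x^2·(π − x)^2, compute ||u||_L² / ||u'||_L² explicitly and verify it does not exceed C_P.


||u||_L² / ||u'||_L² = sqrt(3)*π/6 < C_P = 1.

u(x) = -1·x^2·(π − x)^2, so u'(x) = 2*x*(x*(π - x) - (x - π)^2).
u(x) = -1·x^2·(π − x)^2 vanishes at x = 0 and x = π, so u ∈ H^1_0(0, π). Differentiate via the product rule and integrate the resulting polynomials term by term.
  ∫_0^π u² dx = ∫_0^π (x^8 - 4*π*x^7 + 6*π^2*x^6 - 4*π^3*x^5 + π^4*x^4) dx. Term by term:
    ∫_0^π x^8 dx = π^9/9;  ∫_0^π -4*π*x^7 dx = -π^9/2;  ∫_0^π 6*π^2*x^6 dx = 6*π^9/7;
    ∫_0^π -4*π^3*x^5 dx = -2*π^9/3;  ∫_0^π π^4*x^4 dx = π^9/5.
  Sum: π^9/9 − π^9/2 + 6*π^9/7 − 2*π^9/3 + π^9/5 = π^9/630.
  ∫_0^π (u')² dx = ∫_0^π (16*x^6 - 48*π*x^5 + 52*π^2*x^4 - 24*π^3*x^3 + 4*π^4*x^2) dx. Term by term:
    ∫_0^π 16*x^6 dx = 16*π^7/7;  ∫_0^π -48*π*x^5 dx = -8*π^7;  ∫_0^π 52*π^2*x^4 dx = 52*π^7/5;
    ∫_0^π -24*π^3*x^3 dx = -6*π^7;  ∫_0^π 4*π^4*x^2 dx = 4*π^7/3.
  Sum: 16*π^7/7 − 8*π^7 + 52*π^7/5 − 6*π^7 + 4*π^7/3 = 2*π^7/105.
∫_0^π u² dx = π^9/630, so ||u||_L² = sqrt(70)*π^(9/2)/210.
∫_0^π (u')² dx = 2*π^7/105, so ||u'||_L² = sqrt(210)*π^(7/2)/105.
Ratio ||u||_L² / ||u'||_L² = sqrt(3)*π/6.
Sharp Poincaré constant on H^1_0(0, π) is C_P = L/π = 1, achieved by sin(x).
A polynomial bump cannot attain the sharp Poincaré constant (only the first sine eigenfunction does), so the ratio is strictly less than C_P, consistent with ||u||_L² ≤ C_P ||u'||_L².


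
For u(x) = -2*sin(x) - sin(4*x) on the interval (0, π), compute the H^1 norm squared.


||u||_{H^1(0,π)}^2 = 25*π/2

u'(x) = -2*cos(x) - 4*cos(4*x).
Expand u² and (u')² and integrate term by term on (0, π), using: for integers n ≥ 1, ∫_0^π sin²(nx) dx = ∫_0^π cos²(nx) dx = π/2; for n ≠ n', ∫_0^π sin(nx)sin(n'x) dx = ∫_0^π cos(nx)cos(n'x) dx = 0; and by product-to-sum, ∫_0^π sin(nx)cos(n'x) dx = ½∫_0^π [sin((n+n')x) + sin((n−n')x)] dx, which is 0 when n+n' is even and 2n/(n²−n'²) when n+n' is odd (it need not vanish on (0, π)).
  u² squared terms: (-1)²·∫sin(4x)² dx = 1·π/2 = π/2;  (-2)²·∫sin(x)² dx = 4·π/2 = 2*π.
  u² cross terms: 2·(-1)·(-2)·∫sin(4x)·sin(x) dx = 4·(0) = 0.
  So ∫_0^π u² dx = π/2 + 2*π + 0 = 5*π/2.
  (u')² squared terms: (-4)²·∫cos(4x)² dx = 16·π/2 = 8*π;  (-2)²·∫cos(x)² dx = 4·π/2 = 2*π.
  (u')² cross terms: 2·(-4)·(-2)·∫cos(4x)·cos(x) dx = 16·(0) = 0.
  So ∫_0^π (u')² dx = 8*π + 2*π + 0 = 10*π.
||u||_{H^1}^2 = (5*π/2) + (10*π) = 25*π/2.


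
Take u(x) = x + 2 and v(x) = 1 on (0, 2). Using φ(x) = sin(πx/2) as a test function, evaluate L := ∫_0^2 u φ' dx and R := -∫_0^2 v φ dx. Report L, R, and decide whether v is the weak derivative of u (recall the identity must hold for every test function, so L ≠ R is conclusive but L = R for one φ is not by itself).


LHS = -4/π, RHS = -4/π. Yes, v = u' weakly.

u(x) = x + 2, classical derivative u'(x) = 1.
φ(x) = sin(πx/2), so φ'(x) = π*cos(π*x/2)/2.
Note φ(0) = φ(2) = 0, so the boundary term u·φ vanishes.
LHS = ∫_0^2 u(x) φ'(x) dx = ∫_0^2 (π*x*cos(π*x/2)/2 + π*cos(π*x/2)) dx. Term by term:
  ∫_0^2 π*cos(π*x/2) dx = 0;  ∫_0^2 π*x*cos(π*x/2)/2 dx = -4/π.
Sum: 0 − 4/π = -4/π.
So LHS = -4/π.
∫_0^2 v(x) φ(x) dx = ∫_0^2 (sin(π*x/2)) dx. Term by term:
  ∫_0^2 sin(π*x/2) dx = 4/π.
So RHS = -∫_0^2 v(x) φ(x) dx = -4/π.
LHS = RHS, so the identity holds for this test φ.
Moreover u is smooth here and v(x) = u'(x) = 1 pointwise, so the identity holds for every test function. Hence v is the weak derivative of u.


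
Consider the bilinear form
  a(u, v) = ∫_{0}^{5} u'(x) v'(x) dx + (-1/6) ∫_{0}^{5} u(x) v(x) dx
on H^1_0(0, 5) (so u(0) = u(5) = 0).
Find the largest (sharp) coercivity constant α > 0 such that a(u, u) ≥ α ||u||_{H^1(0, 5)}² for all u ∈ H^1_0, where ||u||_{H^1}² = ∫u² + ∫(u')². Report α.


α = (-25/6 + π^2)/(π^2 + 25)

Coercivity of a(·,·) on H^1_0(0, 5) means a(u, u) ≥ α ||u||_{H^1}² for every u ∈ H^1_0.
The interval has length L = 5, and Poincaré/coercivity depend only on L. Here a(u, u) = ∫(u')² + (-1/6)·∫u².
Here c = -1/6 < 0 with |c| < (π/L)² = π^2/25, so coercivity still holds. The condition a(u,u) ≥ α||u||_{H^1}² reads (1−α)∫(u')² ≥ (α−c)∫u². Any admissible α is ≤ 1 (rapidly oscillating u have ∫u²/∫(u')² → 0), and α = 1 would force 0 ≥ (1−c)∫u², impossible since c < 1; so 1−α > 0. By the sharp Poincaré inequality on H^1_0 of an interval of length L, ∫(u')² ≥ (π/L)²∫u² with equality for the first sine mode sin(π(x−x₀)/L) (x₀ the left endpoint), so the inequality holds for all u iff (1−α)(π/L)² ≥ α − c, i.e. α ≤ ((π/L)² + c)/((π/L)² + 1) = (1 + c(L/π)²)/(1 + (L/π)²). (Direct route, valid since c ≤ 0: Poincaré gives c∫u² ≥ c(L/π)²∫(u')², so a(u,u) ≥ (1 + c(L/π)²)∫(u')², while ||u||_{H^1}² ≤ (1 + (L/π)²)∫(u')²; dividing yields the same α.) With (π/L)² = π^2/25 and c = -1/6, the largest admissible constant is α = ((π/L)² + c)/((π/L)² + 1).
Simplifying, α = (-25/6 + π^2)/(π^2 + 25).


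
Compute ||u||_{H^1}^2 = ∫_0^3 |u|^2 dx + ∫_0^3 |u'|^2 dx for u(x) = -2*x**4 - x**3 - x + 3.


||u||_{H^1}^2 = 1360599/35

The H^1 norm (squared) on an interval (0, L) is
  ||u||_{H^1}^2 = ∫_0^L u(x)^2 dx + ∫_0^L u'(x)^2 dx.
Compute u'(x) = -8*x**3 - 3*x**2 - 1.
Then u(x)^2 = 4*x**8 + 4*x**7 + x**6 + 4*x**5 - 10*x**4 - 6*x**3 + x**2 - 6*x + 9 and u'(x)^2 = 64*x**6 + 48*x**5 + 9*x**4 + 16*x**3 + 6*x**2 + 1.
Integrate each monomial from 0 to 3 using ∫_0^3 c·x^n dx = c·3^(n+1)/(n+1):
  ∫_0^3 u(x)^2 dx = ∫_0^3 (4*x^8 + 4*x^7 + x^6 + 4*x^5 - 10*x^4 - 6*x^3 + x^2 - 6*x + 9) dx. Term by term:
    ∫_0^3 4*x^8 dx = 8748;  ∫_0^3 4*x^7 dx = 6561/2;  ∫_0^3 x^6 dx = 2187/7;
    ∫_0^3 4*x^5 dx = 486;  ∫_0^3 -10*x^4 dx = -486;  ∫_0^3 -6*x^3 dx = -243/2;
    ∫_0^3 x^2 dx = 9;  ∫_0^3 -6*x dx = -27;  ∫_0^3 9 dx = 27.
  Sum: 8748 + 6561/2 + 2187/7 + 486 − 486 − 243/2 + 9 − 27 + 27 = 85599/7.
  ∫_0^3 u'(x)^2 dx = ∫_0^3 (64*x^6 + 48*x^5 + 9*x^4 + 16*x^3 + 6*x^2 + 1) dx. Term by term:
    ∫_0^3 64*x^6 dx = 139968/7;  ∫_0^3 48*x^5 dx = 5832;  ∫_0^3 9*x^4 dx = 2187/5;
    ∫_0^3 16*x^3 dx = 324;  ∫_0^3 6*x^2 dx = 54;  ∫_0^3 1 dx = 3.
  Sum: 139968/7 + 5832 + 2187/5 + 324 + 54 + 3 = 932604/35.
Adding: ||u||_{H^1}^2 = 85599/7 + 932604/35 = 1360599/35.


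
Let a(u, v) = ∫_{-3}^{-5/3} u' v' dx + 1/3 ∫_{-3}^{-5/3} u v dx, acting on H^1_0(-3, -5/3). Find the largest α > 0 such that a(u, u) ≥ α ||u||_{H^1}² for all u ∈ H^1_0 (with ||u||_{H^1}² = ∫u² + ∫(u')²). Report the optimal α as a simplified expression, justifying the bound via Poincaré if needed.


α = (16 + 27*π^2)/(3*(16 + 9*π^2))

Coercivity of a(·,·) on H^1_0(-3, -5/3) means a(u, u) ≥ α ||u||_{H^1}² for every u ∈ H^1_0.
The interval has length L = 4/3, and Poincaré/coercivity depend only on L. Here a(u, u) = ∫(u')² + (1/3)·∫u².
Here 0 < c = 1/3 < 1. The condition a(u,u) ≥ α||u||_{H^1}² reads (1−α)∫(u')² ≥ (α−c)∫u². Any admissible α is ≤ 1 (rapidly oscillating u have ∫u²/∫(u')² → 0), and α = 1 would force 0 ≥ (1−c)∫u², impossible since c < 1; so 1−α > 0. By the sharp Poincaré inequality on H^1_0 of an interval of length L, ∫(u')² ≥ (π/L)²∫u² with equality for the first sine mode sin(π(x−x₀)/L) (x₀ the left endpoint), so the inequality holds for all u iff (1−α)(π/L)² ≥ α − c, i.e. α ≤ ((π/L)² + c)/((π/L)² + 1) = (1 + c(L/π)²)/(1 + (L/π)²). With (π/L)² = 9*π^2/16 and c = 1/3, the largest admissible constant is α = ((π/L)² + c)/((π/L)² + 1).
Simplifying, α = (16 + 27*π^2)/(3*(16 + 9*π^2)).


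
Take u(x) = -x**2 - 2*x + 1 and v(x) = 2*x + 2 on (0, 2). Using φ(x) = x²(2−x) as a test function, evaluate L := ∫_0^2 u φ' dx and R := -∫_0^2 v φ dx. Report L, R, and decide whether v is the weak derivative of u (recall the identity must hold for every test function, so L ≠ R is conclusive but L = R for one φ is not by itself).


LHS = 88/15, RHS = -88/15. No, v is not the weak derivative of u.

u(x) = -x**2 - 2*x + 1, classical derivative u'(x) = -2*x - 2.
φ(x) = x²(2−x), so φ'(x) = x*(4 - 3*x).
Note φ(0) = φ(2) = 0, so the boundary term u·φ vanishes.
LHS = ∫_0^2 u(x) φ'(x) dx = ∫_0^2 (3*x^4 + 2*x^3 - 11*x^2 + 4*x) dx. Term by term:
  ∫_0^2 3*x^4 dx = 96/5;  ∫_0^2 2*x^3 dx = 8;  ∫_0^2 -11*x^2 dx = -88/3;
  ∫_0^2 4*x dx = 8.
Sum: 96/5 + 8 − 88/3 + 8 = 88/15.
So LHS = 88/15.
∫_0^2 v(x) φ(x) dx = ∫_0^2 (-2*x^4 + 2*x^3 + 4*x^2) dx. Term by term:
  ∫_0^2 -2*x^4 dx = -64/5;  ∫_0^2 2*x^3 dx = 8;  ∫_0^2 4*x^2 dx = 32/3.
Sum: -64/5 + 8 + 32/3 = 88/15.
So RHS = -∫_0^2 v(x) φ(x) dx = -88/15.
LHS − RHS = 176/15 ≠ 0, so the identity fails.
(For a valid weak derivative the identity must hold for EVERY test function, in particular this one. The failure shows v is NOT the weak derivative of u.)
Correct weak derivative would be u'(x) = -2*x - 2.


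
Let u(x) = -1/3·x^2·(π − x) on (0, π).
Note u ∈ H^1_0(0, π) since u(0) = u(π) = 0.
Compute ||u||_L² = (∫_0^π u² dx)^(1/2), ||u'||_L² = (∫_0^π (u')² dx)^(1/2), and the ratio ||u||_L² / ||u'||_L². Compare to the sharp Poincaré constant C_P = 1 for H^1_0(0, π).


||u||_L² / ||u'||_L² = sqrt(14)*π/14 < C_P = 1.

u(x) = -1/3·x^2·(π − x), so u'(x) = x*(3*x - 2*π)/3.
u(x) = -1/3·x^2·(π − x) vanishes at x = 0 and x = π, so u ∈ H^1_0(0, π). Differentiate via the product rule and integrate the resulting polynomials term by term.
  ∫_0^π u² dx = ∫_0^π (x^6/9 - 2*π*x^5/9 + π^2*x^4/9) dx. Term by term:
    ∫_0^π x^6/9 dx = π^7/63;  ∫_0^π -2*π*x^5/9 dx = -π^7/27;  ∫_0^π π^2*x^4/9 dx = π^7/45.
  Sum: π^7/63 − π^7/27 + π^7/45 = π^7/945.
  ∫_0^π (u')² dx = ∫_0^π (x^4 - 4*π*x^3/3 + 4*π^2*x^2/9) dx. Term by term:
    ∫_0^π x^4 dx = π^5/5;  ∫_0^π -4*π*x^3/3 dx = -π^5/3;  ∫_0^π 4*π^2*x^2/9 dx = 4*π^5/27.
  Sum: π^5/5 − π^5/3 + 4*π^5/27 = 2*π^5/135.
∫_0^π u² dx = π^7/945, so ||u||_L² = sqrt(105)*π^(7/2)/315.
∫_0^π (u')² dx = 2*π^5/135, so ||u'||_L² = sqrt(30)*π^(5/2)/45.
Ratio ||u||_L² / ||u'||_L² = sqrt(14)*π/14.
Sharp Poincaré constant on H^1_0(0, π) is C_P = L/π = 1, achieved by sin(x).
A polynomial bump cannot attain the sharp Poincaré constant (only the first sine eigenfunction does), so the ratio is strictly less than C_P, consistent with ||u||_L² ≤ C_P ||u'||_L².


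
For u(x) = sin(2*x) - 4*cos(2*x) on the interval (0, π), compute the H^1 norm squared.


||u||_{H^1(0,π)}^2 = 85*π/2

u'(x) = 8*sin(2*x) + 2*cos(2*x).
Expand u² and (u')² and integrate term by term on (0, π), using: for integers n ≥ 1, ∫_0^π sin²(nx) dx = ∫_0^π cos²(nx) dx = π/2; for n ≠ n', ∫_0^π sin(nx)sin(n'x) dx = ∫_0^π cos(nx)cos(n'x) dx = 0; and by product-to-sum, ∫_0^π sin(nx)cos(n'x) dx = ½∫_0^π [sin((n+n')x) + sin((n−n')x)] dx, which is 0 when n+n' is even and 2n/(n²−n'²) when n+n' is odd (it need not vanish on (0, π)).
  u² squared terms: (-4)²·∫cos(2x)² dx = 16·π/2 = 8*π;  (1)²·∫sin(2x)² dx = 1·π/2 = π/2.
  u² cross terms: 2·(-4)·(1)·∫cos(2x)·sin(2x) dx = -8·(0) = 0.
  So ∫_0^π u² dx = 8*π + π/2 + 0 = 17*π/2.
  (u')² squared terms: (2)²·∫cos(2x)² dx = 4·π/2 = 2*π;  (8)²·∫sin(2x)² dx = 64·π/2 = 32*π.
  (u')² cross terms: 2·(2)·(8)·∫cos(2x)·sin(2x) dx = 32·(0) = 0.
  So ∫_0^π (u')² dx = 2*π + 32*π + 0 = 34*π.
||u||_{H^1}^2 = (17*π/2) + (34*π) = 85*π/2.


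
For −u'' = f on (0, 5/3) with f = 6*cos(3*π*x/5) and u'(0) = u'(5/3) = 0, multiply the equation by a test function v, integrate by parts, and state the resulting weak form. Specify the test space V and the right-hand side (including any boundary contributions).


V = H^1(0, 5/3) (no boundary constraint on v; u is determined up to an additive constant); weak form: ∫_0^5/3 u'v' dx = ∫_0^5/3 (6*cos(3*π*x/5)) v dx for all v ∈ V.

Multiply both sides by a test function v and integrate from 0 to 5/3:
  ∫_0^5/3 −u''(x) v(x) dx = ∫_0^5/3 f(x) v(x) dx.
Integrate the LHS by parts once:
  ∫_0^5/3 −u'' v dx = −[u'(x) v(x)]_0^5/3 + ∫_0^5/3 u'(x) v'(x) dx.
Thus ∫_0^5/3 u'(x) v'(x) dx = ∫_0^5/3 f(x) v(x) dx + [u'(x) v(x)]_0^5/3.
Choose V so that boundary terms are either known or forced to vanish.
u has homogeneous Neumann: u'(0) = u'(5/3) = 0. So [u' v]_0^5/3 = 0·v(5/3) − 0·v(0) = 0 for any v; take V = H^1(0, 5/3).
Weak formulation: find u (satisfying any essential BC) such that ∫_0^5/3 u'(x) v'(x) dx = ∫_0^5/3 f v dx for all v ∈ V (homogeneous Neumann, so boundary terms vanish).
Substituting f(x) = 6*cos(3*π*x/5), the right-hand side is ∫_0^5/3 (6*cos(3*π*x/5)) v dx.
Compatibility check (pure Neumann): taking v ≡ 1 ∈ V gives 0 = ∫_0^5/3 f dx + (0) − (0), i.e. ∫_0^5/3 f dx must equal u'(0) − u'(5/3) = 0. Indeed ∫_0^5/3 (6*cos(3*π*x/5)) dx = 0, so the data are compatible. The solution is then unique only up to an additive constant (fix it e.g. by requiring ∫_0^5/3 u dx = 0).


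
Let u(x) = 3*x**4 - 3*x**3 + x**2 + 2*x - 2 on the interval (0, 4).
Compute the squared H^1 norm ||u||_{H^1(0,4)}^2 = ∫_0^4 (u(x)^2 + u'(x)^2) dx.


||u||_{H^1}^2 = 38464544/105

The H^1 norm (squared) on an interval (0, L) is
  ||u||_{H^1}^2 = ∫_0^L u(x)^2 dx + ∫_0^L u'(x)^2 dx.
Compute u'(x) = 12*x**3 - 9*x**2 + 2*x + 2.
Then u(x)^2 = 9*x**8 - 18*x**7 + 15*x**6 + 6*x**5 - 23*x**4 + 16*x**3 - 8*x + 4 and u'(x)^2 = 144*x**6 - 216*x**5 + 129*x**4 + 12*x**3 - 32*x**2 + 8*x + 4.
Integrate each monomial from 0 to 4 using ∫_0^4 c·x^n dx = c·4^(n+1)/(n+1):
  ∫_0^4 u(x)^2 dx = ∫_0^4 (9*x^8 - 18*x^7 + 15*x^6 + 6*x^5 - 23*x^4 + 16*x^3 - 8*x + 4) dx. Term by term:
    ∫_0^4 9*x^8 dx = 262144;  ∫_0^4 -18*x^7 dx = -147456;  ∫_0^4 15*x^6 dx = 245760/7;
    ∫_0^4 6*x^5 dx = 4096;  ∫_0^4 -23*x^4 dx = -23552/5;  ∫_0^4 16*x^3 dx = 1024;
    ∫_0^4 -8*x dx = -64;  ∫_0^4 4 dx = 16.
  Sum: 262144 − 147456 + 245760/7 + 4096 − 23552/5 + 1024 − 64 + 16 = 5255536/35.
  ∫_0^4 u'(x)^2 dx = ∫_0^4 (144*x^6 - 216*x^5 + 129*x^4 + 12*x^3 - 32*x^2 + 8*x + 4) dx. Term by term:
    ∫_0^4 144*x^6 dx = 2359296/7;  ∫_0^4 -216*x^5 dx = -147456;  ∫_0^4 129*x^4 dx = 132096/5;
    ∫_0^4 12*x^3 dx = 768;  ∫_0^4 -32*x^2 dx = -2048/3;  ∫_0^4 8*x dx = 64;
    ∫_0^4 4 dx = 16.
  Sum: 2359296/7 − 147456 + 132096/5 + 768 − 2048/3 + 64 + 16 = 22697936/105.
Adding: ||u||_{H^1}^2 = 5255536/35 + 22697936/105 = 38464544/105.


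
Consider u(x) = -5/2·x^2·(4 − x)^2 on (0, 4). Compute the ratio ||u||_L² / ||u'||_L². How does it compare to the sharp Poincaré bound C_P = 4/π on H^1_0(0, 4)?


||u||_L² / ||u'||_L² = 2*sqrt(3)/3 < C_P = 4/π.

u(x) = -5/2·x^2·(4 − x)^2, so u'(x) = 10*x*(-x^2 + 6*x - 8).
u(x) = -5/2·x^2·(4 − x)^2 vanishes at x = 0 and x = 4, so u ∈ H^1_0(0, 4). Differentiate via the product rule and integrate the resulting polynomials term by term.
  ∫_0^4 u² dx = ∫_0^4 (25*x^8/4 - 100*x^7 + 600*x^6 - 1600*x^5 + 1600*x^4) dx. Term by term:
    ∫_0^4 25*x^8/4 dx = 1638400/9;  ∫_0^4 -100*x^7 dx = -819200;  ∫_0^4 600*x^6 dx = 9830400/7;
    ∫_0^4 -1600*x^5 dx = -3276800/3;  ∫_0^4 1600*x^4 dx = 327680.
  Sum: 1638400/9 − 819200 + 9830400/7 − 3276800/3 + 327680 = 163840/63.
  ∫_0^4 (u')² dx = ∫_0^4 (100*x^6 - 1200*x^5 + 5200*x^4 - 9600*x^3 + 6400*x^2) dx. Term by term:
    ∫_0^4 100*x^6 dx = 1638400/7;  ∫_0^4 -1200*x^5 dx = -819200;  ∫_0^4 5200*x^4 dx = 1064960;
    ∫_0^4 -9600*x^3 dx = -614400;  ∫_0^4 6400*x^2 dx = 409600/3.
  Sum: 1638400/7 − 819200 + 1064960 − 614400 + 409600/3 = 40960/21.
∫_0^4 u² dx = 163840/63, so ||u||_L² = 128*sqrt(70)/21.
∫_0^4 (u')² dx = 40960/21, so ||u'||_L² = 64*sqrt(210)/21.
Ratio ||u||_L² / ||u'||_L² = 2*sqrt(3)/3.
Sharp Poincaré constant on H^1_0(0, 4) is C_P = L/π = 4/π, achieved by sin(π/4·x).
A polynomial bump cannot attain the sharp Poincaré constant (only the first sine eigenfunction does), so the ratio is strictly less than C_P, consistent with ||u||_L² ≤ C_P ||u'||_L².


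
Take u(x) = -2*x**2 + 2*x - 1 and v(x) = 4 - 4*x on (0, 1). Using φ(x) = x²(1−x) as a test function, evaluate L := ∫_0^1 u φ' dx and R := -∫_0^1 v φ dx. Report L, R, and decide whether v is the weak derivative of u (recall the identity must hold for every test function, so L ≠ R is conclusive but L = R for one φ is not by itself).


LHS = 1/30, RHS = -2/15. No, v is not the weak derivative of u.

u(x) = -2*x**2 + 2*x - 1, classical derivative u'(x) = 2 - 4*x.
φ(x) = x²(1−x), so φ'(x) = x*(2 - 3*x).
Note φ(0) = φ(1) = 0, so the boundary term u·φ vanishes.
LHS = ∫_0^1 u(x) φ'(x) dx = ∫_0^1 (6*x^4 - 10*x^3 + 7*x^2 - 2*x) dx. Term by term:
  ∫_0^1 6*x^4 dx = 6/5;  ∫_0^1 -10*x^3 dx = -5/2;  ∫_0^1 7*x^2 dx = 7/3;
  ∫_0^1 -2*x dx = -1.
Sum: 6/5 − 5/2 + 7/3 − 1 = 1/30.
So LHS = 1/30.
∫_0^1 v(x) φ(x) dx = ∫_0^1 (4*x^4 - 8*x^3 + 4*x^2) dx. Term by term:
  ∫_0^1 4*x^4 dx = 4/5;  ∫_0^1 -8*x^3 dx = -2;  ∫_0^1 4*x^2 dx = 4/3.
Sum: 4/5 − 2 + 4/3 = 2/15.
So RHS = -∫_0^1 v(x) φ(x) dx = -2/15.
LHS − RHS = 1/6 ≠ 0, so the identity fails.
(For a valid weak derivative the identity must hold for EVERY test function, in particular this one. The failure shows v is NOT the weak derivative of u.)
Correct weak derivative would be u'(x) = 2 - 4*x.


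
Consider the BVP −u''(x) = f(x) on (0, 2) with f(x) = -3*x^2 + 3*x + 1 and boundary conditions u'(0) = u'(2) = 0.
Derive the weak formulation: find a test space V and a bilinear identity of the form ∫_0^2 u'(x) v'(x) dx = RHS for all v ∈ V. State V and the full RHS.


V = H^1(0, 2) (no boundary constraint on v; u is determined up to an additive constant); weak form: ∫_0^2 u'v' dx = ∫_0^2 (-3*x^2 + 3*x + 1) v dx for all v ∈ V.

Multiply both sides by a test function v and integrate from 0 to 2:
  ∫_0^2 −u''(x) v(x) dx = ∫_0^2 f(x) v(x) dx.
Integrate the LHS by parts once:
  ∫_0^2 −u'' v dx = −[u'(x) v(x)]_0^2 + ∫_0^2 u'(x) v'(x) dx.
Thus ∫_0^2 u'(x) v'(x) dx = ∫_0^2 f(x) v(x) dx + [u'(x) v(x)]_0^2.
Choose V so that boundary terms are either known or forced to vanish.
u has homogeneous Neumann: u'(0) = u'(2) = 0. So [u' v]_0^2 = 0·v(2) − 0·v(0) = 0 for any v; take V = H^1(0, 2).
Weak formulation: find u (satisfying any essential BC) such that ∫_0^2 u'(x) v'(x) dx = ∫_0^2 f v dx for all v ∈ V (homogeneous Neumann, so boundary terms vanish).
Substituting f(x) = -3*x^2 + 3*x + 1, the right-hand side is ∫_0^2 (-3*x^2 + 3*x + 1) v dx.
Compatibility check (pure Neumann): taking v ≡ 1 ∈ V gives 0 = ∫_0^2 f dx + (0) − (0), i.e. ∫_0^2 f dx must equal u'(0) − u'(2) = 0. Indeed ∫_0^2 (-3*x^2 + 3*x + 1) dx = 0, so the data are compatible. The solution is then unique only up to an additive constant (fix it e.g. by requiring ∫_0^2 u dx = 0).


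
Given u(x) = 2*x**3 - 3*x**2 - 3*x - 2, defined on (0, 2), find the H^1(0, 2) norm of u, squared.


||u||_{H^1}^2 = 3022/35

The H^1 norm (squared) on an interval (0, L) is
  ||u||_{H^1}^2 = ∫_0^L u(x)^2 dx + ∫_0^L u'(x)^2 dx.
Compute u'(x) = 6*x**2 - 6*x - 3.
Then u(x)^2 = 4*x**6 - 12*x**5 - 3*x**4 + 10*x**3 + 21*x**2 + 12*x + 4 and u'(x)^2 = 36*x**4 - 72*x**3 + 36*x + 9.
Integrate each monomial from 0 to 2 using ∫_0^2 c·x^n dx = c·2^(n+1)/(n+1):
  ∫_0^2 u(x)^2 dx = ∫_0^2 (4*x^6 - 12*x^5 - 3*x^4 + 10*x^3 + 21*x^2 + 12*x + 4) dx. Term by term:
    ∫_0^2 4*x^6 dx = 512/7;  ∫_0^2 -12*x^5 dx = -128;  ∫_0^2 -3*x^4 dx = -96/5;
    ∫_0^2 10*x^3 dx = 40;  ∫_0^2 21*x^2 dx = 56;  ∫_0^2 12*x dx = 24;
    ∫_0^2 4 dx = 8.
  Sum: 512/7 − 128 − 96/5 + 40 + 56 + 24 + 8 = 1888/35.
  ∫_0^2 u'(x)^2 dx = ∫_0^2 (36*x^4 - 72*x^3 + 36*x + 9) dx. Term by term:
    ∫_0^2 36*x^4 dx = 1152/5;  ∫_0^2 -72*x^3 dx = -288;  ∫_0^2 36*x dx = 72;
    ∫_0^2 9 dx = 18.
  Sum: 1152/5 − 288 + 72 + 18 = 162/5.
Adding: ||u||_{H^1}^2 = 1888/35 + 162/5 = 3022/35.


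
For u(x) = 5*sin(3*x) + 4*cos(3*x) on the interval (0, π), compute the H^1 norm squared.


||u||_{H^1(0,π)}^2 = 205*π

u'(x) = -12*sin(3*x) + 15*cos(3*x).
Expand u² and (u')² and integrate term by term on (0, π), using: for integers n ≥ 1, ∫_0^π sin²(nx) dx = ∫_0^π cos²(nx) dx = π/2; for n ≠ n', ∫_0^π sin(nx)sin(n'x) dx = ∫_0^π cos(nx)cos(n'x) dx = 0; and by product-to-sum, ∫_0^π sin(nx)cos(n'x) dx = ½∫_0^π [sin((n+n')x) + sin((n−n')x)] dx, which is 0 when n+n' is even and 2n/(n²−n'²) when n+n' is odd (it need not vanish on (0, π)).
  u² squared terms: (4)²·∫cos(3x)² dx = 16·π/2 = 8*π;  (5)²·∫sin(3x)² dx = 25·π/2 = 25*π/2.
  u² cross terms: 2·(4)·(5)·∫cos(3x)·sin(3x) dx = 40·(0) = 0.
  So ∫_0^π u² dx = 8*π + 25*π/2 + 0 = 41*π/2.
  (u')² squared terms: (-12)²·∫sin(3x)² dx = 144·π/2 = 72*π;  (15)²·∫cos(3x)² dx = 225·π/2 = 225*π/2.
  (u')² cross terms: 2·(-12)·(15)·∫sin(3x)·cos(3x) dx = -360·(0) = 0.
  So ∫_0^π (u')² dx = 72*π + 225*π/2 + 0 = 369*π/2.
||u||_{H^1}^2 = (41*π/2) + (369*π/2) = 205*π.


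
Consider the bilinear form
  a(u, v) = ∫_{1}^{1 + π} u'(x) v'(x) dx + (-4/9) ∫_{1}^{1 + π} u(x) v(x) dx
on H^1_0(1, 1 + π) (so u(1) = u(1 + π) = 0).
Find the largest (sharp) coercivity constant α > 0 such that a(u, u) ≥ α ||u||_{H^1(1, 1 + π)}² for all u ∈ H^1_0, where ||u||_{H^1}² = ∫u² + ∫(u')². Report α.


α = 5/18

Coercivity of a(·,·) on H^1_0(1, 1 + π) means a(u, u) ≥ α ||u||_{H^1}² for every u ∈ H^1_0.
The interval has length L = π, and Poincaré/coercivity depend only on L. Here a(u, u) = ∫(u')² + (-4/9)·∫u².
Here c = -4/9 < 0 with |c| < (π/L)² = 1, so coercivity still holds. The condition a(u,u) ≥ α||u||_{H^1}² reads (1−α)∫(u')² ≥ (α−c)∫u². Any admissible α is ≤ 1 (rapidly oscillating u have ∫u²/∫(u')² → 0), and α = 1 would force 0 ≥ (1−c)∫u², impossible since c < 1; so 1−α > 0. By the sharp Poincaré inequality on H^1_0 of an interval of length L, ∫(u')² ≥ (π/L)²∫u² with equality for the first sine mode sin(π(x−x₀)/L) (x₀ the left endpoint), so the inequality holds for all u iff (1−α)(π/L)² ≥ α − c, i.e. α ≤ ((π/L)² + c)/((π/L)² + 1) = (1 + c(L/π)²)/(1 + (L/π)²). (Direct route, valid since c ≤ 0: Poincaré gives c∫u² ≥ c(L/π)²∫(u')², so a(u,u) ≥ (1 + c(L/π)²)∫(u')², while ||u||_{H^1}² ≤ (1 + (L/π)²)∫(u')²; dividing yields the same α.) With (π/L)² = 1 and c = -4/9, the largest admissible constant is α = ((π/L)² + c)/((π/L)² + 1).
Simplifying, α = 5/18.


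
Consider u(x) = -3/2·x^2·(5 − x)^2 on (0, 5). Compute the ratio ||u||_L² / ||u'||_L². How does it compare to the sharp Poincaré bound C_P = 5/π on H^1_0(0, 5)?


||u||_L² / ||u'||_L² = 5*sqrt(3)/6 < C_P = 5/π.

u(x) = -3/2·x^2·(5 − x)^2, so u'(x) = 3*x*(x*(5 - x) - (x - 5)^2).
u(x) = -3/2·x^2·(5 − x)^2 vanishes at x = 0 and x = 5, so u ∈ H^1_0(0, 5). Differentiate via the product rule and integrate the resulting polynomials term by term.
  ∫_0^5 u² dx = ∫_0^5 (9*x^8/4 - 45*x^7 + 675*x^6/2 - 1125*x^5 + 5625*x^4/4) dx. Term by term:
    ∫_0^5 9*x^8/4 dx = 1953125/4;  ∫_0^5 -45*x^7 dx = -17578125/8;  ∫_0^5 675*x^6/2 dx = 52734375/14;
    ∫_0^5 -1125*x^5 dx = -5859375/2;  ∫_0^5 5625*x^4/4 dx = 3515625/4.
  Sum: 1953125/4 − 17578125/8 + 52734375/14 − 5859375/2 + 3515625/4 = 390625/56.
  ∫_0^5 (u')² dx = ∫_0^5 (36*x^6 - 540*x^5 + 2925*x^4 - 6750*x^3 + 5625*x^2) dx. Term by term:
    ∫_0^5 36*x^6 dx = 2812500/7;  ∫_0^5 -540*x^5 dx = -1406250;  ∫_0^5 2925*x^4 dx = 1828125;
    ∫_0^5 -6750*x^3 dx = -2109375/2;  ∫_0^5 5625*x^2 dx = 234375.
  Sum: 2812500/7 − 1406250 + 1828125 − 2109375/2 + 234375 = 46875/14.
∫_0^5 u² dx = 390625/56, so ||u||_L² = 625*sqrt(14)/28.
∫_0^5 (u')² dx = 46875/14, so ||u'||_L² = 125*sqrt(42)/14.
Ratio ||u||_L² / ||u'||_L² = 5*sqrt(3)/6.
Sharp Poincaré constant on H^1_0(0, 5) is C_P = L/π = 5/π, achieved by sin(π/5·x).
A polynomial bump cannot attain the sharp Poincaré constant (only the first sine eigenfunction does), so the ratio is strictly less than C_P, consistent with ||u||_L² ≤ C_P ||u'||_L².


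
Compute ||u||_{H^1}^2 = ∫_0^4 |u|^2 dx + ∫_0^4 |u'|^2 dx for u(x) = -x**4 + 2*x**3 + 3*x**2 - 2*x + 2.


||u||_{H^1}^2 = 89632/9

The H^1 norm (squared) on an interval (0, L) is
  ||u||_{H^1}^2 = ∫_0^L u(x)^2 dx + ∫_0^L u'(x)^2 dx.
Compute u'(x) = -4*x**3 + 6*x**2 + 6*x - 2.
Then u(x)^2 = x**8 - 4*x**7 - 2*x**6 + 16*x**5 - 3*x**4 - 4*x**3 + 16*x**2 - 8*x + 4 and u'(x)^2 = 16*x**6 - 48*x**5 - 12*x**4 + 88*x**3 + 12*x**2 - 24*x + 4.
Integrate each monomial from 0 to 4 using ∫_0^4 c·x^n dx = c·4^(n+1)/(n+1):
  ∫_0^4 u(x)^2 dx = ∫_0^4 (x^8 - 4*x^7 - 2*x^6 + 16*x^5 - 3*x^4 - 4*x^3 + 16*x^2 - 8*x + 4) dx. Term by term:
    ∫_0^4 x^8 dx = 262144/9;  ∫_0^4 -4*x^7 dx = -32768;  ∫_0^4 -2*x^6 dx = -32768/7;
    ∫_0^4 16*x^5 dx = 32768/3;  ∫_0^4 -3*x^4 dx = -3072/5;  ∫_0^4 -4*x^3 dx = -256;
    ∫_0^4 16*x^2 dx = 1024/3;  ∫_0^4 -8*x dx = -64;  ∫_0^4 4 dx = 16.
  Sum: 262144/9 − 32768 − 32768/7 + 32768/3 − 3072/5 − 256 + 1024/3 − 64 + 16 = 637424/315.
  ∫_0^4 u'(x)^2 dx = ∫_0^4 (16*x^6 - 48*x^5 - 12*x^4 + 88*x^3 + 12*x^2 - 24*x + 4) dx. Term by term:
    ∫_0^4 16*x^6 dx = 262144/7;  ∫_0^4 -48*x^5 dx = -32768;  ∫_0^4 -12*x^4 dx = -12288/5;
    ∫_0^4 88*x^3 dx = 5632;  ∫_0^4 12*x^2 dx = 256;  ∫_0^4 -24*x dx = -192;
    ∫_0^4 4 dx = 16.
  Sum: 262144/7 − 32768 − 12288/5 + 5632 + 256 − 192 + 16 = 277744/35.
Adding: ||u||_{H^1}^2 = 637424/315 + 277744/35 = 89632/9.


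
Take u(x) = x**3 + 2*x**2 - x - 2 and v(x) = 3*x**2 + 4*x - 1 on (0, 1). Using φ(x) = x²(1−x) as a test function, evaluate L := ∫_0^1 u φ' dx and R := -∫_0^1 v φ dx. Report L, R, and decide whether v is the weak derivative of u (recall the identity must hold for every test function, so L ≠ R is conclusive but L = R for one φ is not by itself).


LHS = -13/60, RHS = -13/60. Yes, v = u' weakly.

u(x) = x**3 + 2*x**2 - x - 2, classical derivative u'(x) = 3*x**2 + 4*x - 1.
φ(x) = x²(1−x), so φ'(x) = x*(2 - 3*x).
Note φ(0) = φ(1) = 0, so the boundary term u·φ vanishes.
LHS = ∫_0^1 u(x) φ'(x) dx = ∫_0^1 (-3*x^5 - 4*x^4 + 7*x^3 + 4*x^2 - 4*x) dx. Term by term:
  ∫_0^1 -3*x^5 dx = -1/2;  ∫_0^1 -4*x^4 dx = -4/5;  ∫_0^1 7*x^3 dx = 7/4;
  ∫_0^1 4*x^2 dx = 4/3;  ∫_0^1 -4*x dx = -2.
Sum: -1/2 − 4/5 + 7/4 + 4/3 − 2 = -13/60.
So LHS = -13/60.
∫_0^1 v(x) φ(x) dx = ∫_0^1 (-3*x^5 - x^4 + 5*x^3 - x^2) dx. Term by term:
  ∫_0^1 -3*x^5 dx = -1/2;  ∫_0^1 -x^4 dx = -1/5;  ∫_0^1 5*x^3 dx = 5/4;
  ∫_0^1 -x^2 dx = -1/3.
Sum: -1/2 − 1/5 + 5/4 − 1/3 = 13/60.
So RHS = -∫_0^1 v(x) φ(x) dx = -13/60.
LHS = RHS, so the identity holds for this test φ.
Moreover u is smooth here and v(x) = u'(x) = 3*x**2 + 4*x - 1 pointwise, so the identity holds for every test function. Hence v is the weak derivative of u.


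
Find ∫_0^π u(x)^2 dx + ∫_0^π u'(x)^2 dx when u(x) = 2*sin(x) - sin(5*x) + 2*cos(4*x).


||u||_{H^1(0,π)}^2 = -4216/45 + 51*π

u'(x) = -8*sin(4*x) + 2*cos(x) - 5*cos(5*x).
Expand u² and (u')² and integrate term by term on (0, π), using: for integers n ≥ 1, ∫_0^π sin²(nx) dx = ∫_0^π cos²(nx) dx = π/2; for n ≠ n', ∫_0^π sin(nx)sin(n'x) dx = ∫_0^π cos(nx)cos(n'x) dx = 0; and by product-to-sum, ∫_0^π sin(nx)cos(n'x) dx = ½∫_0^π [sin((n+n')x) + sin((n−n')x)] dx, which is 0 when n+n' is even and 2n/(n²−n'²) when n+n' is odd (it need not vanish on (0, π)).
  u² squared terms: (-1)²·∫sin(5x)² dx = 1·π/2 = π/2;  (2)²·∫cos(4x)² dx = 4·π/2 = 2*π;  (2)²·∫sin(x)² dx = 4·π/2 = 2*π.
  u² cross terms: 2·(-1)·(2)·∫sin(5x)·cos(4x) dx = -4·(10/9) = -40/9;  2·(-1)·(2)·∫sin(5x)·sin(x) dx = -4·(0) = 0;  2·(2)·(2)·∫cos(4x)·sin(x) dx = 8·(-2/15) = -16/15.
  So ∫_0^π u² dx = π/2 + 2*π + 2*π − 40/9 + 0 − 16/15 = -248/45 + 9*π/2.
  (u')² squared terms: (-8)²·∫sin(4x)² dx = 64·π/2 = 32*π;  (-5)²·∫cos(5x)² dx = 25·π/2 = 25*π/2;  (2)²·∫cos(x)² dx = 4·π/2 = 2*π.
  (u')² cross terms: 2·(-8)·(-5)·∫sin(4x)·cos(5x) dx = 80·(-8/9) = -640/9;  2·(-8)·(2)·∫sin(4x)·cos(x) dx = -32·(8/15) = -256/15;  2·(-5)·(2)·∫cos(5x)·cos(x) dx = -20·(0) = 0.
  So ∫_0^π (u')² dx = 32*π + 25*π/2 + 2*π − 640/9 − 256/15 + 0 = -3968/45 + 93*π/2.
||u||_{H^1}^2 = (-248/45 + 9*π/2) + (-3968/45 + 93*π/2) = -4216/45 + 51*π.


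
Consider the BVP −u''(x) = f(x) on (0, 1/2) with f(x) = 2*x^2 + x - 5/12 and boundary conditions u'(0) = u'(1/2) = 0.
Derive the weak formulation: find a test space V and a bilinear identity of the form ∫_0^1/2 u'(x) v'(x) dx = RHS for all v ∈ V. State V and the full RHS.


V = H^1(0, 1/2) (no boundary constraint on v; u is determined up to an additive constant); weak form: ∫_0^1/2 u'v' dx = ∫_0^1/2 (2*x^2 + x - 5/12) v dx for all v ∈ V.

Multiply both sides by a test function v and integrate from 0 to 1/2:
  ∫_0^1/2 −u''(x) v(x) dx = ∫_0^1/2 f(x) v(x) dx.
Integrate the LHS by parts once:
  ∫_0^1/2 −u'' v dx = −[u'(x) v(x)]_0^1/2 + ∫_0^1/2 u'(x) v'(x) dx.
Thus ∫_0^1/2 u'(x) v'(x) dx = ∫_0^1/2 f(x) v(x) dx + [u'(x) v(x)]_0^1/2.
Choose V so that boundary terms are either known or forced to vanish.
u has homogeneous Neumann: u'(0) = u'(1/2) = 0. So [u' v]_0^1/2 = 0·v(1/2) − 0·v(0) = 0 for any v; take V = H^1(0, 1/2).
Weak formulation: find u (satisfying any essential BC) such that ∫_0^1/2 u'(x) v'(x) dx = ∫_0^1/2 f v dx for all v ∈ V (homogeneous Neumann, so boundary terms vanish).
Substituting f(x) = 2*x^2 + x - 5/12, the right-hand side is ∫_0^1/2 (2*x^2 + x - 5/12) v dx.
Compatibility check (pure Neumann): taking v ≡ 1 ∈ V gives 0 = ∫_0^1/2 f dx + (0) − (0), i.e. ∫_0^1/2 f dx must equal u'(0) − u'(1/2) = 0. Indeed ∫_0^1/2 (2*x^2 + x - 5/12) dx = 0, so the data are compatible. The solution is then unique only up to an additive constant (fix it e.g. by requiring ∫_0^1/2 u dx = 0).
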